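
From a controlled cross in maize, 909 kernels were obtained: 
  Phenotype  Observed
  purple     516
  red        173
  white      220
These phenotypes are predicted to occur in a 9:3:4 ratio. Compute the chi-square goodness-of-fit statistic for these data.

Expected counts for N = 909 under a 9:3:4 ratio (total parts = 16):
  purple: 909 × 9/16 = 511.3125
  red: 909 × 3/16 = 170.4375
  white: 909 × 4/16 = 227.25
χ² = Σ (O − E)² / E
  purple: (516 − 511.3125)² / 511.3125 = 0.0430
  red: (173 − 170.4375)² / 170.4375 = 0.0385
  white: (220 − 227.25)² / 227.25 = 0.2313
χ² = 0.0430 + 0.0385 + 0.2313 = 0.3128 ≈ 0.313

0.313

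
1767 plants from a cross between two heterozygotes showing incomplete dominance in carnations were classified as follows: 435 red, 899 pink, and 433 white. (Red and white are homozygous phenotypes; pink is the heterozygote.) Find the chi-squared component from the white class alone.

With incomplete dominance, a heterozygote × heterozygote cross gives a 1:2:1 phenotypic ratio.
Total ratio parts = 4. Expected numbers out of 1767:
  red: 1767 × 1/4 = 441.75
  pink: 1767 × 2/4 = 883.5
  white: 1767 × 1/4 = 441.75
Contribution of white: (433 − 441.75)² / 441.75 = 0.1733

0.173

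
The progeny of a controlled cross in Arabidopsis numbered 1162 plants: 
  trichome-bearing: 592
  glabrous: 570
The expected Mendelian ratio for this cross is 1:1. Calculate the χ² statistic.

0.417

Under the 1:1 hypothesis (Σ ratio = 2, N = 1162):
  trichome-bearing: 1162 × 1/2 = 581
  glabrous: 1162 × 1/2 = 581
χ² = Σ (O − E)² / E
  trichome-bearing: (592 − 581)² / 581 = 0.2083
  glabrous: (570 − 581)² / 581 = 0.2083
χ² = 0.2083 + 0.2083 = 0.4166 ≈ 0.417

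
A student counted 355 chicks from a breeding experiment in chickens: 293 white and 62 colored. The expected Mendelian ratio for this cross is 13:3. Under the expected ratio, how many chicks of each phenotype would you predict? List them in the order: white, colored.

288.4375, 66.5625

Under the 13:3 hypothesis (Σ ratio = 16, N = 355):
  white: 355 × 13/16 = 288.4375
  colored: 355 × 3/16 = 66.5625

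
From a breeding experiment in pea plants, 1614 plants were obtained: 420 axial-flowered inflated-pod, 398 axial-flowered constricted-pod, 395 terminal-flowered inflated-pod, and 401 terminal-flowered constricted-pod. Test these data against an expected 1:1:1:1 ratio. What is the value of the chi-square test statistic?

0.944

Expected counts for N = 1614 under a 1:1:1:1 ratio (total parts = 4):
  axial-flowered inflated-pod: 1614 × 1/4 = 403.5
  axial-flowered constricted-pod: 1614 × 1/4 = 403.5
  terminal-flowered inflated-pod: 1614 × 1/4 = 403.5
  terminal-flowered constricted-pod: 1614 × 1/4 = 403.5
χ² = Σ (O − E)² / E
  axial-flowered inflated-pod: (420 − 403.5)² / 403.5 = 0.6747
  axial-flowered constricted-pod: (398 − 403.5)² / 403.5 = 0.0750
  terminal-flowered inflated-pod: (395 − 403.5)² / 403.5 = 0.1791
  terminal-flowered constricted-pod: (401 − 403.5)² / 403.5 = 0.0155
χ² = 0.6747 + 0.0750 + 0.1791 + 0.0155 = 0.9443 ≈ 0.944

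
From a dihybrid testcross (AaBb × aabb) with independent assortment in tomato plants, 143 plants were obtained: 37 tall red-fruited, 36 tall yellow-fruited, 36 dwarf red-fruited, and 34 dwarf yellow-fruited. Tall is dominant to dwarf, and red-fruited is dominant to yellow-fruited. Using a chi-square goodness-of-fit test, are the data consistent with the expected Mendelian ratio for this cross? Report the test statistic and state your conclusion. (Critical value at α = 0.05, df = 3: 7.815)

A dihybrid testcross with independent assortment gives a 1:1:1:1 ratio.
Expected counts for N = 143 under a 1:1:1:1 ratio (total parts = 4):
  tall red-fruited: 143 × 1/4 = 35.75
  tall yellow-fruited: 143 × 1/4 = 35.75
  dwarf red-fruited: 143 × 1/4 = 35.75
  dwarf yellow-fruited: 143 × 1/4 = 35.75
χ² = Σ (O − E)² / E
  tall red-fruited: (37 − 35.75)² / 35.75 = 0.0437
  tall yellow-fruited: (36 − 35.75)² / 35.75 = 0.0017
  dwarf red-fruited: (36 − 35.75)² / 35.75 = 0.0017
  dwarf yellow-fruited: (34 − 35.75)² / 35.75 = 0.0857
χ² = 0.0437 + 0.0017 + 0.0017 + 0.0857 = 0.1328 ≈ 0.133
Degrees of freedom = 4 − 1 = 3; critical value at α = 0.05 is 7.815.
Since 0.133 < 7.815, we fail to reject the null hypothesis — the data are consistent with the 1:1:1:1 ratio.

0.133; consistent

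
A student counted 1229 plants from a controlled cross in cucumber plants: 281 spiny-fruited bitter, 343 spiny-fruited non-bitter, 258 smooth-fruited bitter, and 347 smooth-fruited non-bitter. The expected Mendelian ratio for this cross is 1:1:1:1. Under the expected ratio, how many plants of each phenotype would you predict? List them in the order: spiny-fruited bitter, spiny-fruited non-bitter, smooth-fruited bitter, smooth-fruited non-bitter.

307.25, 307.25, 307.25, 307.25

Under the 1:1:1:1 hypothesis (Σ ratio = 4, N = 1229):
  spiny-fruited bitter: 1229 × 1/4 = 307.25
  spiny-fruited non-bitter: 1229 × 1/4 = 307.25
  smooth-fruited bitter: 1229 × 1/4 = 307.25
  smooth-fruited non-bitter: 1229 × 1/4 = 307.25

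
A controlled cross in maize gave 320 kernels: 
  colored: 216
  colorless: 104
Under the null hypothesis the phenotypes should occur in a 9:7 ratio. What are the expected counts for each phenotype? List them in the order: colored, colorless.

Total ratio parts = 16. Expected numbers out of 320:
  colored: 320 × 9/16 = 180
  colorless: 320 × 7/16 = 140

180, 140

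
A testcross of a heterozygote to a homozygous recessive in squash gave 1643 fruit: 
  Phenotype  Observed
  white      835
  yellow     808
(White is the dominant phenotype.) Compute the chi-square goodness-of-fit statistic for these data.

0.444

A testcross of a heterozygote (Aa × aa) gives a 1:1 phenotypic ratio.
Expected counts for N = 1643 under a 1:1 ratio (total parts = 2):
  white: 1643 × 1/2 = 821.5
  yellow: 1643 × 1/2 = 821.5
χ² = Σ (O − E)² / E
  white: (835 − 821.5)² / 821.5 = 0.2219
  yellow: (808 − 821.5)² / 821.5 = 0.2219
χ² = 0.2219 + 0.2219 = 0.4438 ≈ 0.444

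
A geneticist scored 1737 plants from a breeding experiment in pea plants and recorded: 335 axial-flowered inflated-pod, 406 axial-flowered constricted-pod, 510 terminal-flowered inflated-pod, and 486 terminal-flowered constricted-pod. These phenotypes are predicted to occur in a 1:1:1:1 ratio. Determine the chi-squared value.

43.903

Under the 1:1:1:1 hypothesis (Σ ratio = 4, N = 1737):
  axial-flowered inflated-pod: 1737 × 1/4 = 434.25
  axial-flowered constricted-pod: 1737 × 1/4 = 434.25
  terminal-flowered inflated-pod: 1737 × 1/4 = 434.25
  terminal-flowered constricted-pod: 1737 × 1/4 = 434.25
χ² = Σ (O − E)² / E
  axial-flowered inflated-pod: (335 − 434.25)² / 434.25 = 22.6841
  axial-flowered constricted-pod: (406 − 434.25)² / 434.25 = 1.8378
  terminal-flowered inflated-pod: (510 − 434.25)² / 434.25 = 13.2137
  terminal-flowered constricted-pod: (486 − 434.25)² / 434.25 = 6.1671
χ² = 22.6841 + 1.8378 + 13.2137 + 6.1671 = 43.9027 ≈ 43.903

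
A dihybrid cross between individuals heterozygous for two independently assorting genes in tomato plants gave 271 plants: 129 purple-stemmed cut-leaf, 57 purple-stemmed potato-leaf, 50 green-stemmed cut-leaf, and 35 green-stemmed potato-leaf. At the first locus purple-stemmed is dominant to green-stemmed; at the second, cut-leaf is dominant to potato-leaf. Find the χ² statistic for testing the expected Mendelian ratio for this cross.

A dihybrid F₂ with independent assortment and complete dominance at both loci gives a 9:3:3:1 phenotypic ratio.
The 9:3:3:1 ratio has 16 parts, so with N = 271 the expected counts are:
  purple-stemmed cut-leaf: 271 × 9/16 = 152.4375
  purple-stemmed potato-leaf: 271 × 3/16 = 50.8125
  green-stemmed cut-leaf: 271 × 3/16 = 50.8125
  green-stemmed potato-leaf: 271 × 1/16 = 16.9375
χ² = Σ (O − E)² / E
  purple-stemmed cut-leaf: (129 − 152.4375)² / 152.4375 = 3.6036
  purple-stemmed potato-leaf: (57 − 50.8125)² / 50.8125 = 0.7535
  green-stemmed cut-leaf: (50 − 50.8125)² / 50.8125 = 0.0130
  green-stemmed potato-leaf: (35 − 16.9375)² / 16.9375 = 19.2622
χ² = 3.6036 + 0.7535 + 0.0130 + 19.2622 = 23.6323 ≈ 23.632

23.632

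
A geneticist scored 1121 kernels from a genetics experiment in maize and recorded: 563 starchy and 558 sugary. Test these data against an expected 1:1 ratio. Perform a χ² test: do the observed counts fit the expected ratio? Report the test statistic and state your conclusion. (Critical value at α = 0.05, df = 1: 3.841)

0.022; consistent

Expected counts for N = 1121 under a 1:1 ratio (total parts = 2):
  starchy: 1121 × 1/2 = 560.5
  sugary: 1121 × 1/2 = 560.5
χ² = Σ (O − E)² / E
  starchy: (563 − 560.5)² / 560.5 = 0.0112
  sugary: (558 − 560.5)² / 560.5 = 0.0112
χ² = 0.0112 + 0.0112 = 0.0224 ≈ 0.022
Degrees of freedom = 2 − 1 = 1; critical value at α = 0.05 is 3.841.
Since 0.022 < 3.841, we fail to reject the null hypothesis — the data are consistent with the 1:1 ratio.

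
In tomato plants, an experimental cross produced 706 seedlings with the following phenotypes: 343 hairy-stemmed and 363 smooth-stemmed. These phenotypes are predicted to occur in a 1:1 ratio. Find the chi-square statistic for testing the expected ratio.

0.567

Under the 1:1 hypothesis (Σ ratio = 2, N = 706):
  hairy-stemmed: 706 × 1/2 = 353
  smooth-stemmed: 706 × 1/2 = 353
χ² = Σ (O − E)² / E
  hairy-stemmed: (343 − 353)² / 353 = 0.2833
  smooth-stemmed: (363 − 353)² / 353 = 0.2833
χ² = 0.2833 + 0.2833 = 0.5666 ≈ 0.567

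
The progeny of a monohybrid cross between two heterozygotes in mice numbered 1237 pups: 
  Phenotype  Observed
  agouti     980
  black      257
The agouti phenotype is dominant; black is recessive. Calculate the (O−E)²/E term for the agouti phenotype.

2.943

For a monohybrid cross between heterozygotes with complete dominance, the expected phenotypic ratio is 3:1.
The 3:1 ratio has 4 parts, so with N = 1237 the expected counts are:
  agouti: 1237 × 3/4 = 927.75
  black: 1237 × 1/4 = 309.25
Contribution of agouti: (980 − 927.75)² / 927.75 = 2.9427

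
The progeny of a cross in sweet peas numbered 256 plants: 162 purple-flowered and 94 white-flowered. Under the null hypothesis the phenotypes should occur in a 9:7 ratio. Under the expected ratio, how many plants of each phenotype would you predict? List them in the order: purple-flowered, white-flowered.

The 9:7 ratio has 16 parts, so with N = 256 the expected counts are:
  purple-flowered: 256 × 9/16 = 144
  white-flowered: 256 × 7/16 = 112

144, 112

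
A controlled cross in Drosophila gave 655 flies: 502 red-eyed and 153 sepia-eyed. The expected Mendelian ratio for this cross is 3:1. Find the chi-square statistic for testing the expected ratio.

0.941

The 3:1 ratio has 4 parts, so with N = 655 the expected counts are:
  red-eyed: 655 × 3/4 = 491.25
  sepia-eyed: 655 × 1/4 = 163.75
χ² = Σ (O − E)² / E
  red-eyed: (502 − 491.25)² / 491.25 = 0.2352
  sepia-eyed: (153 − 163.75)² / 163.75 = 0.7057
χ² = 0.2352 + 0.7057 = 0.9409 ≈ 0.941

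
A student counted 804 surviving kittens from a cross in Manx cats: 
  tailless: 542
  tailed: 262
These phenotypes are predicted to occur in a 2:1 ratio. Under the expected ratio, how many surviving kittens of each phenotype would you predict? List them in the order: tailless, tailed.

The 2:1 ratio has 3 parts, so with N = 804 the expected counts are:
  tailless: 804 × 2/3 = 536
  tailed: 804 × 1/3 = 268

536, 268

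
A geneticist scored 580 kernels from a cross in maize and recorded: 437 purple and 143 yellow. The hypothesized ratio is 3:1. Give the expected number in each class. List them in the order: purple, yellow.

Expected counts for N = 580 under a 3:1 ratio (total parts = 4):
  purple: 580 × 3/4 = 435
  yellow: 580 × 1/4 = 145

435, 145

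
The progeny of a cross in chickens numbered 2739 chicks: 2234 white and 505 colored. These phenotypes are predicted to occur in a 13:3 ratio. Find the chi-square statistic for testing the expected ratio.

Expected counts for N = 2739 under a 13:3 ratio (total parts = 16):
  white: 2739 × 13/16 = 2225.4375
  colored: 2739 × 3/16 = 513.5625
χ² = Σ (O − E)² / E
  white: (2234 − 2225.4375)² / 2225.4375 = 0.0329
  colored: (505 − 513.5625)² / 513.5625 = 0.1428
χ² = 0.0329 + 0.1428 = 0.1757 ≈ 0.176

0.176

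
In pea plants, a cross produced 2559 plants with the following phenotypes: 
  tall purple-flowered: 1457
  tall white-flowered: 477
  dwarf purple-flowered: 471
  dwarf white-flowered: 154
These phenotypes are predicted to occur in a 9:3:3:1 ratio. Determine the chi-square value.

The 9:3:3:1 ratio has 16 parts, so with N = 2559 the expected counts are:
  tall purple-flowered: 2559 × 9/16 = 1439.4375
  tall white-flowered: 2559 × 3/16 = 479.8125
  dwarf purple-flowered: 2559 × 3/16 = 479.8125
  dwarf white-flowered: 2559 × 1/16 = 159.9375
χ² = Σ (O − E)² / E
  tall purple-flowered: (1457 − 1439.4375)² / 1439.4375 = 0.2143
  tall white-flowered: (477 − 479.8125)² / 479.8125 = 0.0165
  dwarf purple-flowered: (471 − 479.8125)² / 479.8125 = 0.1619
  dwarf white-flowered: (154 − 159.9375)² / 159.9375 = 0.2204
χ² = 0.2143 + 0.0165 + 0.1619 + 0.2204 = 0.6131 ≈ 0.613

0.613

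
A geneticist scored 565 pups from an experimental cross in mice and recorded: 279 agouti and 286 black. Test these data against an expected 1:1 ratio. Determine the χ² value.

0.087

Expected counts for N = 565 under a 1:1 ratio (total parts = 2):
  agouti: 565 × 1/2 = 282.5
  black: 565 × 1/2 = 282.5
χ² = Σ (O − E)² / E
  agouti: (279 − 282.5)² / 282.5 = 0.0434
  black: (286 − 282.5)² / 282.5 = 0.0434
χ² = 0.0434 + 0.0434 = 0.0868 ≈ 0.087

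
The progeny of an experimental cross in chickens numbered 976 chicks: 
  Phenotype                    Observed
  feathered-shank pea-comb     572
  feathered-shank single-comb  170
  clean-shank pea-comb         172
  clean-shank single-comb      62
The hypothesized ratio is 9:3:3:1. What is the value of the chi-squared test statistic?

2.565

Expected counts for N = 976 under a 9:3:3:1 ratio (total parts = 16):
  feathered-shank pea-comb: 976 × 9/16 = 549
  feathered-shank single-comb: 976 × 3/16 = 183
  clean-shank pea-comb: 976 × 3/16 = 183
  clean-shank single-comb: 976 × 1/16 = 61
χ² = Σ (O − E)² / E
  feathered-shank pea-comb: (572 − 549)² / 549 = 0.9636
  feathered-shank single-comb: (170 − 183)² / 183 = 0.9235
  clean-shank pea-comb: (172 − 183)² / 183 = 0.6612
  clean-shank single-comb: (62 − 61)² / 61 = 0.0164
χ² = 0.9636 + 0.9235 + 0.6612 + 0.0164 = 2.5647 ≈ 2.565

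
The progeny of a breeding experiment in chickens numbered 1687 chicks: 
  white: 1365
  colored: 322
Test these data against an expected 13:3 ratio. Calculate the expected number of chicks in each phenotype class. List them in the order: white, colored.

The 13:3 ratio has 16 parts, so with N = 1687 the expected counts are:
  white: 1687 × 13/16 = 1370.6875
  colored: 1687 × 3/16 = 316.3125

1370.6875, 316.3125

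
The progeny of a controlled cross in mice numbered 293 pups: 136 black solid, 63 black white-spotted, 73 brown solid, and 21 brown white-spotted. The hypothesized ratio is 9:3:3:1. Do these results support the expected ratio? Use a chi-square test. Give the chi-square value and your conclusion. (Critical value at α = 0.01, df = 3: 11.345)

12.553; not consistent

Total ratio parts = 16. Expected numbers out of 293:
  black solid: 293 × 9/16 = 164.8125
  black white-spotted: 293 × 3/16 = 54.9375
  brown solid: 293 × 3/16 = 54.9375
  brown white-spotted: 293 × 1/16 = 18.3125
χ² = Σ (O − E)² / E
  black solid: (136 − 164.8125)² / 164.8125 = 5.0370
  black white-spotted: (63 − 54.9375)² / 54.9375 = 1.1832
  brown solid: (73 − 54.9375)² / 54.9375 = 5.9386
  brown white-spotted: (21 − 18.3125)² / 18.3125 = 0.3944
χ² = 5.0370 + 1.1832 + 5.9386 + 0.3944 = 12.5532 ≈ 12.553
Degrees of freedom = 4 − 1 = 3; critical value at α = 0.01 is 11.345.
Since 12.553 > 11.345, we reject the null hypothesis — the data do not fit the 9:3:3:1 ratio.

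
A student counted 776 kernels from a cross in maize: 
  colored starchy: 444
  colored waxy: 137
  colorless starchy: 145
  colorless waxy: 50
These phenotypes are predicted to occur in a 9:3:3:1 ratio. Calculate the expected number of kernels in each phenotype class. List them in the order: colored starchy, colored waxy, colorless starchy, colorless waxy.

Expected counts for N = 776 under a 9:3:3:1 ratio (total parts = 16):
  colored starchy: 776 × 9/16 = 436.5
  colored waxy: 776 × 3/16 = 145.5
  colorless starchy: 776 × 3/16 = 145.5
  colorless waxy: 776 × 1/16 = 48.5

436.5, 145.5, 145.5, 48.5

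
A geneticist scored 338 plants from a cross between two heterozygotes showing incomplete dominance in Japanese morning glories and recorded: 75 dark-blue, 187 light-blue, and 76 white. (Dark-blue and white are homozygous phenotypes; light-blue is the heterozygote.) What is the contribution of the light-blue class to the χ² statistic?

With incomplete dominance, a heterozygote × heterozygote cross gives a 1:2:1 phenotypic ratio.
Under the 1:2:1 hypothesis (Σ ratio = 4, N = 338):
  dark-blue: 338 × 1/4 = 84.5
  light-blue: 338 × 2/4 = 169
  white: 338 × 1/4 = 84.5
Contribution of light-blue: (187 − 169)² / 169 = 1.9172

1.917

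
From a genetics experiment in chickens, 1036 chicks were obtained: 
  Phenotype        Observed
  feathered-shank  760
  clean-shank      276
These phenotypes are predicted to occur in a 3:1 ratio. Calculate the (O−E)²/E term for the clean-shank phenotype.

Expected counts for N = 1036 under a 3:1 ratio (total parts = 4):
  feathered-shank: 1036 × 3/4 = 777
  clean-shank: 1036 × 1/4 = 259
Contribution of clean-shank: (276 − 259)² / 259 = 1.1158

1.116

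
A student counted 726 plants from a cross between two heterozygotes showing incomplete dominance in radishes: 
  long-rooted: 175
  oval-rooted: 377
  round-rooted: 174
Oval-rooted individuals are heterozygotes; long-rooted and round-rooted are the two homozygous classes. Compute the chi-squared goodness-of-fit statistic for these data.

1.083

With incomplete dominance, a heterozygote × heterozygote cross gives a 1:2:1 phenotypic ratio.
Expected counts for N = 726 under a 1:2:1 ratio (total parts = 4):
  long-rooted: 726 × 1/4 = 181.5
  oval-rooted: 726 × 2/4 = 363
  round-rooted: 726 × 1/4 = 181.5
χ² = Σ (O − E)² / E
  long-rooted: (175 − 181.5)² / 181.5 = 0.2328
  oval-rooted: (377 − 363)² / 363 = 0.5399
  round-rooted: (174 − 181.5)² / 181.5 = 0.3099
χ² = 0.2328 + 0.5399 + 0.3099 = 1.0826 ≈ 1.083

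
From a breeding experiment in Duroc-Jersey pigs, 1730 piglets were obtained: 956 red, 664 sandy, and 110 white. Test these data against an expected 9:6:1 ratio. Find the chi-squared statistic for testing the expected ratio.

0.692

Total ratio parts = 16. Expected numbers out of 1730:
  red: 1730 × 9/16 = 973.125
  sandy: 1730 × 6/16 = 648.75
  white: 1730 × 1/16 = 108.125
χ² = Σ (O − E)² / E
  red: (956 − 973.125)² / 973.125 = 0.3014
  sandy: (664 − 648.75)² / 648.75 = 0.3585
  white: (110 − 108.125)² / 108.125 = 0.0325
χ² = 0.3014 + 0.3585 + 0.0325 = 0.6924 ≈ 0.692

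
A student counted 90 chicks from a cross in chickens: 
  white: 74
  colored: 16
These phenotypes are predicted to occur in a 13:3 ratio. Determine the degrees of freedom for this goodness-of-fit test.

A goodness-of-fit test with 2 phenotype classes has df = 2 − 1 = 1.

1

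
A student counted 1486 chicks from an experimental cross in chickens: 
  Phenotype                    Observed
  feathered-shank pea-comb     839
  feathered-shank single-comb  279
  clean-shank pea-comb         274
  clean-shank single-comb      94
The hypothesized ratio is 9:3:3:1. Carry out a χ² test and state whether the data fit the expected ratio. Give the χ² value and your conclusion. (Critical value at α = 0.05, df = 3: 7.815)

0.103; consistent

Total ratio parts = 16. Expected numbers out of 1486:
  feathered-shank pea-comb: 1486 × 9/16 = 835.875
  feathered-shank single-comb: 1486 × 3/16 = 278.625
  clean-shank pea-comb: 1486 × 3/16 = 278.625
  clean-shank single-comb: 1486 × 1/16 = 92.875
χ² = Σ (O − E)² / E
  feathered-shank pea-comb: (839 − 835.875)² / 835.875 = 0.0117
  feathered-shank single-comb: (279 − 278.625)² / 278.625 = 0.0005
  clean-shank pea-comb: (274 − 278.625)² / 278.625 = 0.0768
  clean-shank single-comb: (94 − 92.875)² / 92.875 = 0.0136
χ² = 0.0117 + 0.0005 + 0.0768 + 0.0136 = 0.1026 ≈ 0.103
Degrees of freedom = 4 − 1 = 3; critical value at α = 0.05 is 7.815.
Since 0.103 < 7.815, we fail to reject the null hypothesis — the data are consistent with the 9:3:3:1 ratio.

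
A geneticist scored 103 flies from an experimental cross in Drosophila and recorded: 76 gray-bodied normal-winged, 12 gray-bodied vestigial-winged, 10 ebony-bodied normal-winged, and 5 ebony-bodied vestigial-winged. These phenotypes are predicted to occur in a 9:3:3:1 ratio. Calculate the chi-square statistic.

Expected counts for N = 103 under a 9:3:3:1 ratio (total parts = 16):
  gray-bodied normal-winged: 103 × 9/16 = 57.9375
  gray-bodied vestigial-winged: 103 × 3/16 = 19.3125
  ebony-bodied normal-winged: 103 × 3/16 = 19.3125
  ebony-bodied vestigial-winged: 103 × 1/16 = 6.4375
χ² = Σ (O − E)² / E
  gray-bodied normal-winged: (76 − 57.9375)² / 57.9375 = 5.6311
  gray-bodied vestigial-winged: (12 − 19.3125)² / 19.3125 = 2.7688
  ebony-bodied normal-winged: (10 − 19.3125)² / 19.3125 = 4.4905
  ebony-bodied vestigial-winged: (5 − 6.4375)² / 6.4375 = 0.3210
χ² = 5.6311 + 2.7688 + 4.4905 + 0.3210 = 13.2114 ≈ 13.211

13.211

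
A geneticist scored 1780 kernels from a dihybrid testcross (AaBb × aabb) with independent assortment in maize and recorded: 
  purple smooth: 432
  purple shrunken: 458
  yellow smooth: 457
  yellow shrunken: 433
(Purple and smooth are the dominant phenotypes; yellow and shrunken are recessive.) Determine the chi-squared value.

A dihybrid testcross with independent assortment gives a 1:1:1:1 ratio.
The 1:1:1:1 ratio has 4 parts, so with N = 1780 the expected counts are:
  purple smooth: 1780 × 1/4 = 445
  purple shrunken: 1780 × 1/4 = 445
  yellow smooth: 1780 × 1/4 = 445
  yellow shrunken: 1780 × 1/4 = 445
χ² = Σ (O − E)² / E
  purple smooth: (432 − 445)² / 445 = 0.3798
  purple shrunken: (458 − 445)² / 445 = 0.3798
  yellow smooth: (457 − 445)² / 445 = 0.3236
  yellow shrunken: (433 − 445)² / 445 = 0.3236
χ² = 0.3798 + 0.3798 + 0.3236 + 0.3236 = 1.4068 ≈ 1.407

1.407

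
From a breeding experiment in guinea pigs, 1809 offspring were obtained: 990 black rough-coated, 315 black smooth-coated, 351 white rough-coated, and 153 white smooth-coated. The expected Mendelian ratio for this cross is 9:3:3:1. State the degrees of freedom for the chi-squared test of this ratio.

3

A goodness-of-fit test with 4 phenotype classes has df = 4 − 1 = 3.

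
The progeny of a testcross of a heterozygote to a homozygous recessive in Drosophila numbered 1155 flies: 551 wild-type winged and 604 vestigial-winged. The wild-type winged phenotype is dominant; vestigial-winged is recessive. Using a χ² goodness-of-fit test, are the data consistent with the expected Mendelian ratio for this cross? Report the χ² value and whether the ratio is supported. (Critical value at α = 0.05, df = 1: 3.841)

A testcross of a heterozygote (Aa × aa) gives a 1:1 phenotypic ratio.
Under the 1:1 hypothesis (Σ ratio = 2, N = 1155):
  wild-type winged: 1155 × 1/2 = 577.5
  vestigial-winged: 1155 × 1/2 = 577.5
χ² = Σ (O − E)² / E
  wild-type winged: (551 − 577.5)² / 577.5 = 1.2160
  vestigial-winged: (604 − 577.5)² / 577.5 = 1.2160
χ² = 1.2160 + 1.2160 = 2.432
Degrees of freedom = 2 − 1 = 1; critical value at α = 0.05 is 3.841.
Since 2.432 < 3.841, we fail to reject the null hypothesis — the data are consistent with the 1:1 ratio.

2.432; consistent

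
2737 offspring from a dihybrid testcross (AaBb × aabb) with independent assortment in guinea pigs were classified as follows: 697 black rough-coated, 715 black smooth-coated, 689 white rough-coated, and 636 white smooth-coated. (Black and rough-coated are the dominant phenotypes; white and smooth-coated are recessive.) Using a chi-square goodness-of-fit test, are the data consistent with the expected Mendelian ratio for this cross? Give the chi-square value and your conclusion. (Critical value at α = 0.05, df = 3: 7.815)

5.055; consistent

A dihybrid testcross with independent assortment gives a 1:1:1:1 ratio.
Under the 1:1:1:1 hypothesis (Σ ratio = 4, N = 2737):
  black rough-coated: 2737 × 1/4 = 684.25
  black smooth-coated: 2737 × 1/4 = 684.25
  white rough-coated: 2737 × 1/4 = 684.25
  white smooth-coated: 2737 × 1/4 = 684.25
χ² = Σ (O − E)² / E
  black rough-coated: (697 − 684.25)² / 684.25 = 0.2376
  black smooth-coated: (715 − 684.25)² / 684.25 = 1.3819
  white rough-coated: (689 − 684.25)² / 684.25 = 0.0330
  white smooth-coated: (636 − 684.25)² / 684.25 = 3.4024
χ² = 0.2376 + 1.3819 + 0.0330 + 3.4024 = 5.0549 ≈ 5.055
Degrees of freedom = 4 − 1 = 3; critical value at α = 0.05 is 7.815.
Since 5.055 < 7.815, we fail to reject the null hypothesis — the data are consistent with the 1:1:1:1 ratio.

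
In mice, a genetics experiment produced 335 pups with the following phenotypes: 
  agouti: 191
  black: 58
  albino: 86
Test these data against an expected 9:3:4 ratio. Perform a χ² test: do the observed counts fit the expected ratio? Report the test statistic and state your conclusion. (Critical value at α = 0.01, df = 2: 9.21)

Total ratio parts = 16. Expected numbers out of 335:
  agouti: 335 × 9/16 = 188.4375
  black: 335 × 3/16 = 62.8125
  albino: 335 × 4/16 = 83.75
χ² = Σ (O − E)² / E
  agouti: (191 − 188.4375)² / 188.4375 = 0.0348
  black: (58 − 62.8125)² / 62.8125 = 0.3687
  albino: (86 − 83.75)² / 83.75 = 0.0604
χ² = 0.0348 + 0.3687 + 0.0604 = 0.4639 ≈ 0.464
Degrees of freedom = 3 − 1 = 2; critical value at α = 0.01 is 9.21.
Since 0.464 < 9.21, we fail to reject the null hypothesis — the data are consistent with the 9:3:4 ratio.

0.464; consistent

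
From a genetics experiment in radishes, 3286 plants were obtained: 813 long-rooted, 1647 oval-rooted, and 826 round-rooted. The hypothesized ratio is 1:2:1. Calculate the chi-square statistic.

The 1:2:1 ratio has 4 parts, so with N = 3286 the expected counts are:
  long-rooted: 3286 × 1/4 = 821.5
  oval-rooted: 3286 × 2/4 = 1643
  round-rooted: 3286 × 1/4 = 821.5
χ² = Σ (O − E)² / E
  long-rooted: (813 − 821.5)² / 821.5 = 0.0879
  oval-rooted: (1647 − 1643)² / 1643 = 0.0097
  round-rooted: (826 − 821.5)² / 821.5 = 0.0247
χ² = 0.0879 + 0.0097 + 0.0247 = 0.1223 ≈ 0.122

0.122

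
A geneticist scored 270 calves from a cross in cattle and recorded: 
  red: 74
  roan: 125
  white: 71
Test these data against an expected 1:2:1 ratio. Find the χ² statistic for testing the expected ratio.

1.548

Expected counts for N = 270 under a 1:2:1 ratio (total parts = 4):
  red: 270 × 1/4 = 67.5
  roan: 270 × 2/4 = 135
  white: 270 × 1/4 = 67.5
χ² = Σ (O − E)² / E
  red: (74 − 67.5)² / 67.5 = 0.6259
  roan: (125 − 135)² / 135 = 0.7407
  white: (71 − 67.5)² / 67.5 = 0.1815
χ² = 0.6259 + 0.7407 + 0.1815 = 1.5481 ≈ 1.548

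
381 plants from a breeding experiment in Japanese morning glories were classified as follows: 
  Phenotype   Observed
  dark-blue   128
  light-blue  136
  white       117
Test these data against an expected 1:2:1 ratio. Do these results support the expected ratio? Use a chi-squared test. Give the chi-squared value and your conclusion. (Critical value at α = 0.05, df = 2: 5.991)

The 1:2:1 ratio has 4 parts, so with N = 381 the expected counts are:
  dark-blue: 381 × 1/4 = 95.25
  light-blue: 381 × 2/4 = 190.5
  white: 381 × 1/4 = 95.25
χ² = Σ (O − E)² / E
  dark-blue: (128 − 95.25)² / 95.25 = 11.2605
  light-blue: (136 − 190.5)² / 190.5 = 15.5919
  white: (117 − 95.25)² / 95.25 = 4.9665
χ² = 11.2605 + 15.5919 + 4.9665 = 31.8189 ≈ 31.819
Degrees of freedom = 3 − 1 = 2; critical value at α = 0.05 is 5.991.
Since 31.819 > 5.991, we reject the null hypothesis — the data do not fit the 1:2:1 ratio.

31.819; not consistent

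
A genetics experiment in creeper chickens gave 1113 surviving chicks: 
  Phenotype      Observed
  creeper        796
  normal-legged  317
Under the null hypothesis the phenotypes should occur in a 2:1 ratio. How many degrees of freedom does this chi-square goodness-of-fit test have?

A goodness-of-fit test with 2 phenotype classes has df = 2 − 1 = 1.

1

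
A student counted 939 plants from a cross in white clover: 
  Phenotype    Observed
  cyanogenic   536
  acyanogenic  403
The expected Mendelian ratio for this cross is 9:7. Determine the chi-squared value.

0.264

Under the 9:7 hypothesis (Σ ratio = 16, N = 939):
  cyanogenic: 939 × 9/16 = 528.1875
  acyanogenic: 939 × 7/16 = 410.8125
χ² = Σ (O − E)² / E
  cyanogenic: (536 − 528.1875)² / 528.1875 = 0.1156
  acyanogenic: (403 − 410.8125)² / 410.8125 = 0.1486
χ² = 0.1156 + 0.1486 = 0.2642 ≈ 0.264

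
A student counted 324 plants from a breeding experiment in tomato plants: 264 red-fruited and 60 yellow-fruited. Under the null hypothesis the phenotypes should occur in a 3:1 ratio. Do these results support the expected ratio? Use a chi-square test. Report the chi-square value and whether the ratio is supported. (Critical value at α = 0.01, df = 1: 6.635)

7.259; not consistent

The 3:1 ratio has 4 parts, so with N = 324 the expected counts are:
  red-fruited: 324 × 3/4 = 243
  yellow-fruited: 324 × 1/4 = 81
χ² = Σ (O − E)² / E
  red-fruited: (264 − 243)² / 243 = 1.8148
  yellow-fruited: (60 − 81)² / 81 = 5.4444
χ² = 1.8148 + 5.4444 = 7.2592 ≈ 7.259
Degrees of freedom = 2 − 1 = 1; critical value at α = 0.01 is 6.635.
Since 7.259 > 6.635, we reject the null hypothesis — the data do not fit the 3:1 ratio.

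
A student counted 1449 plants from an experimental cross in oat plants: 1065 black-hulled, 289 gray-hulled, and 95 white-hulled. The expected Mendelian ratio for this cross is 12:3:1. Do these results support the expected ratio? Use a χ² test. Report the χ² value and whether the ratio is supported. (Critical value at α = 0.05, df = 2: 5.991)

Total ratio parts = 16. Expected numbers out of 1449:
  black-hulled: 1449 × 12/16 = 1086.75
  gray-hulled: 1449 × 3/16 = 271.6875
  white-hulled: 1449 × 1/16 = 90.5625
χ² = Σ (O − E)² / E
  black-hulled: (1065 − 1086.75)² / 1086.75 = 0.4353
  gray-hulled: (289 − 271.6875)² / 271.6875 = 1.1032
  white-hulled: (95 − 90.5625)² / 90.5625 = 0.2174
χ² = 0.4353 + 1.1032 + 0.2174 = 1.7559 ≈ 1.756
Degrees of freedom = 3 − 1 = 2; critical value at α = 0.05 is 5.991.
Since 1.756 < 5.991, we fail to reject the null hypothesis — the data are consistent with the 12:3:1 ratio.

1.756; consistent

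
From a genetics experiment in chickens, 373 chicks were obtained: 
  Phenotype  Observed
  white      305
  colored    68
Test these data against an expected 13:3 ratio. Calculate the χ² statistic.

Expected counts for N = 373 under a 13:3 ratio (total parts = 16):
  white: 373 × 13/16 = 303.0625
  colored: 373 × 3/16 = 69.9375
χ² = Σ (O − E)² / E
  white: (305 − 303.0625)² / 303.0625 = 0.0124
  colored: (68 − 69.9375)² / 69.9375 = 0.0537
χ² = 0.0124 + 0.0537 = 0.0661 ≈ 0.066

0.066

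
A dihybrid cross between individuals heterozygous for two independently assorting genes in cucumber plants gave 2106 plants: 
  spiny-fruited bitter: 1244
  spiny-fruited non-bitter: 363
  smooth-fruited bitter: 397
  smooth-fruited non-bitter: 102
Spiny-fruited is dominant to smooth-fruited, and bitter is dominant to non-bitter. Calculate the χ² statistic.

12.228

A dihybrid F₂ with independent assortment and complete dominance at both loci gives a 9:3:3:1 phenotypic ratio.
Under the 9:3:3:1 hypothesis (Σ ratio = 16, N = 2106):
  spiny-fruited bitter: 2106 × 9/16 = 1184.625
  spiny-fruited non-bitter: 2106 × 3/16 = 394.875
  smooth-fruited bitter: 2106 × 3/16 = 394.875
  smooth-fruited non-bitter: 2106 × 1/16 = 131.625
χ² = Σ (O − E)² / E
  spiny-fruited bitter: (1244 − 1184.625)² / 1184.625 = 2.9760
  spiny-fruited non-bitter: (363 − 394.875)² / 394.875 = 2.5730
  smooth-fruited bitter: (397 − 394.875)² / 394.875 = 0.0114
  smooth-fruited non-bitter: (102 − 131.625)² / 131.625 = 6.6677
χ² = 2.9760 + 2.5730 + 0.0114 + 6.6677 = 12.2281 ≈ 12.228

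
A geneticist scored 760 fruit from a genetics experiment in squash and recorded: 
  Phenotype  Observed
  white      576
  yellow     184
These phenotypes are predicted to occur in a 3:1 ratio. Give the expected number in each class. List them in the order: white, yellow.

570, 190

Expected counts for N = 760 under a 3:1 ratio (total parts = 4):
  white: 760 × 3/4 = 570
  yellow: 760 × 1/4 = 190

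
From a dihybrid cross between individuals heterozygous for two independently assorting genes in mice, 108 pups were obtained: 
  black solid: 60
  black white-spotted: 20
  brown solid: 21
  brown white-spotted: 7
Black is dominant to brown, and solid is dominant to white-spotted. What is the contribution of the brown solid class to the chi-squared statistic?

A dihybrid F₂ with independent assortment and complete dominance at both loci gives a 9:3:3:1 phenotypic ratio.
The 9:3:3:1 ratio has 16 parts, so with N = 108 the expected counts are:
  black solid: 108 × 9/16 = 60.75
  black white-spotted: 108 × 3/16 = 20.25
  brown solid: 108 × 3/16 = 20.25
  brown white-spotted: 108 × 1/16 = 6.75
Contribution of brown solid: (21 − 20.25)² / 20.25 = 0.0278

0.028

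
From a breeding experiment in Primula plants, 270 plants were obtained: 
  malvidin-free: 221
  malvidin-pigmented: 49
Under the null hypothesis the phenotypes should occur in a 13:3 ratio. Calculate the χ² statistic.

0.064

Total ratio parts = 16. Expected numbers out of 270:
  malvidin-free: 270 × 13/16 = 219.375
  malvidin-pigmented: 270 × 3/16 = 50.625
χ² = Σ (O − E)² / E
  malvidin-free: (221 − 219.375)² / 219.375 = 0.0120
  malvidin-pigmented: (49 − 50.625)² / 50.625 = 0.0522
χ² = 0.0120 + 0.0522 = 0.0642 ≈ 0.064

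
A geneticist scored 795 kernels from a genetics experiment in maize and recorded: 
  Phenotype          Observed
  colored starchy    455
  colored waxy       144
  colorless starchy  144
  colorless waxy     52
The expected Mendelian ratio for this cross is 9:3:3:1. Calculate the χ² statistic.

0.588

The 9:3:3:1 ratio has 16 parts, so with N = 795 the expected counts are:
  colored starchy: 795 × 9/16 = 447.1875
  colored waxy: 795 × 3/16 = 149.0625
  colorless starchy: 795 × 3/16 = 149.0625
  colorless waxy: 795 × 1/16 = 49.6875
χ² = Σ (O − E)² / E
  colored starchy: (455 − 447.1875)² / 447.1875 = 0.1365
  colored waxy: (144 − 149.0625)² / 149.0625 = 0.1719
  colorless starchy: (144 − 149.0625)² / 149.0625 = 0.1719
  colorless waxy: (52 − 49.6875)² / 49.6875 = 0.1076
χ² = 0.1365 + 0.1719 + 0.1719 + 0.1076 = 0.5879 ≈ 0.588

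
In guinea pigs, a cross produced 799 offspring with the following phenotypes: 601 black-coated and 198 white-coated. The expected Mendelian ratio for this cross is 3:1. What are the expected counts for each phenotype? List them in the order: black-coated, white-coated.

Expected counts for N = 799 under a 3:1 ratio (total parts = 4):
  black-coated: 799 × 3/4 = 599.25
  white-coated: 799 × 1/4 = 199.75

599.25, 199.75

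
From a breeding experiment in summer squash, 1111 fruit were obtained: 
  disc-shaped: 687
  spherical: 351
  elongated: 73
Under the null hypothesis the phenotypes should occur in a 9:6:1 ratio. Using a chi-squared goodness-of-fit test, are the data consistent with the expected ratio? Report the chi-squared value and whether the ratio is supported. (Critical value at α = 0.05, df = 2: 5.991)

The 9:6:1 ratio has 16 parts, so with N = 1111 the expected counts are:
  disc-shaped: 1111 × 9/16 = 624.9375
  spherical: 1111 × 6/16 = 416.625
  elongated: 1111 × 1/16 = 69.4375
χ² = Σ (O − E)² / E
  disc-shaped: (687 − 624.9375)² / 624.9375 = 6.1634
  spherical: (351 − 416.625)² / 416.625 = 10.3370
  elongated: (73 − 69.4375)² / 69.4375 = 0.1828
χ² = 6.1634 + 10.3370 + 0.1828 = 16.6832 ≈ 16.683
Degrees of freedom = 3 − 1 = 2; critical value at α = 0.05 is 5.991.
Since 16.683 > 5.991, we reject the null hypothesis — the data do not fit the 9:6:1 ratio.

16.683; not consistent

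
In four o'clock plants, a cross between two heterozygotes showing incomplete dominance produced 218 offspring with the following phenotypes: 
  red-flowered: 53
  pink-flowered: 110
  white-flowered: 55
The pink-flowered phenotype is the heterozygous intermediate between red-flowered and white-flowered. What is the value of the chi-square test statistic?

With incomplete dominance, a heterozygote × heterozygote cross gives a 1:2:1 phenotypic ratio.
The 1:2:1 ratio has 4 parts, so with N = 218 the expected counts are:
  red-flowered: 218 × 1/4 = 54.5
  pink-flowered: 218 × 2/4 = 109
  white-flowered: 218 × 1/4 = 54.5
χ² = Σ (O − E)² / E
  red-flowered: (53 − 54.5)² / 54.5 = 0.0413
  pink-flowered: (110 − 109)² / 109 = 0.0092
  white-flowered: (55 − 54.5)² / 54.5 = 0.0046
χ² = 0.0413 + 0.0092 + 0.0046 = 0.0551 ≈ 0.055

0.055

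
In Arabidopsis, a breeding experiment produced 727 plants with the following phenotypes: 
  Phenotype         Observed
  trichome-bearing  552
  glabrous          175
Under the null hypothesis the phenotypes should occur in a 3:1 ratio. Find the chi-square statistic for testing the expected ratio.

The 3:1 ratio has 4 parts, so with N = 727 the expected counts are:
  trichome-bearing: 727 × 3/4 = 545.25
  glabrous: 727 × 1/4 = 181.75
χ² = Σ (O − E)² / E
  trichome-bearing: (552 − 545.25)² / 545.25 = 0.0836
  glabrous: (175 − 181.75)² / 181.75 = 0.2507
χ² = 0.0836 + 0.2507 = 0.3343 ≈ 0.334

0.334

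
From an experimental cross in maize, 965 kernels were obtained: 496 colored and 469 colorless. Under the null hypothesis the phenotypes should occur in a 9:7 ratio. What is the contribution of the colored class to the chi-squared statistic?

Total ratio parts = 16. Expected numbers out of 965:
  colored: 965 × 9/16 = 542.8125
  colorless: 965 × 7/16 = 422.1875
Contribution of colored: (496 − 542.8125)² / 542.8125 = 4.0371

4.037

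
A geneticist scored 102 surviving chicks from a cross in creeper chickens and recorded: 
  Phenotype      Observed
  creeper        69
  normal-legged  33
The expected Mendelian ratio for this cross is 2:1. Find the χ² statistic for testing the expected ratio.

0.044

The 2:1 ratio has 3 parts, so with N = 102 the expected counts are:
  creeper: 102 × 2/3 = 68
  normal-legged: 102 × 1/3 = 34
χ² = Σ (O − E)² / E
  creeper: (69 − 68)² / 68 = 0.0147
  normal-legged: (33 − 34)² / 34 = 0.0294
χ² = 0.0147 + 0.0294 = 0.0441 ≈ 0.044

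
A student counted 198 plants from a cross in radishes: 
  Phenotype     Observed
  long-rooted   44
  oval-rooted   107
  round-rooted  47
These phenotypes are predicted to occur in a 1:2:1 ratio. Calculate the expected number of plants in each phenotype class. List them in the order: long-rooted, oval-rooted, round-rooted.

Expected counts for N = 198 under a 1:2:1 ratio (total parts = 4):
  long-rooted: 198 × 1/4 = 49.5
  oval-rooted: 198 × 2/4 = 99
  round-rooted: 198 × 1/4 = 49.5

49.5, 99, 49.5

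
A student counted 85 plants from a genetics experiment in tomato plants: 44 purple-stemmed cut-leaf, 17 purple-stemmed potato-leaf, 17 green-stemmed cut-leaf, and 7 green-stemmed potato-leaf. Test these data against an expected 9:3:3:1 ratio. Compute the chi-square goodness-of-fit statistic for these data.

Under the 9:3:3:1 hypothesis (Σ ratio = 16, N = 85):
  purple-stemmed cut-leaf: 85 × 9/16 = 47.8125
  purple-stemmed potato-leaf: 85 × 3/16 = 15.9375
  green-stemmed cut-leaf: 85 × 3/16 = 15.9375
  green-stemmed potato-leaf: 85 × 1/16 = 5.3125
χ² = Σ (O − E)² / E
  purple-stemmed cut-leaf: (44 − 47.8125)² / 47.8125 = 0.3040
  purple-stemmed potato-leaf: (17 − 15.9375)² / 15.9375 = 0.0708
  green-stemmed cut-leaf: (17 − 15.9375)² / 15.9375 = 0.0708
  green-stemmed potato-leaf: (7 − 5.3125)² / 5.3125 = 0.5360
χ² = 0.3040 + 0.0708 + 0.0708 + 0.5360 = 0.9816 ≈ 0.982

0.982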